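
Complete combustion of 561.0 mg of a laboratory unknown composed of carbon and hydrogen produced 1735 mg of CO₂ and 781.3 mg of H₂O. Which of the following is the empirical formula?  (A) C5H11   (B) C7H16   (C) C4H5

(A) C5H11

mol C = 1.735 g CO₂ ÷ 44.009 g/mol = 0.039424 mol
mol H = 2 × 0.7813 g H₂O ÷ 18.015 g/mol = 0.086739 mol
Divide by the smallest (0.039424 mol): C 1.000, H 2.200
Multiplying each by 5 gives whole numbers: C 5.00, H 11.00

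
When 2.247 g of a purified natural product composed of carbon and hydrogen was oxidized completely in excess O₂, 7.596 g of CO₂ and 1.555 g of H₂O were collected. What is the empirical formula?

mol C = 7.596 g CO₂ ÷ 44.009 g/mol = 0.17260 mol
mol H = 2 × 1.555 g H₂O ÷ 18.015 g/mol = 0.17263 mol
Divide by the smallest (0.17260 mol): C 1.000, H 1.000

CH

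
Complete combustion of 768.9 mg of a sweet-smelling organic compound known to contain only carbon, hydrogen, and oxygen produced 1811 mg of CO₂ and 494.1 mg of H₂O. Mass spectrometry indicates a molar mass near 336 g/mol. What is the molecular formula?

C18H24O6

mol C = 1.811 g CO₂ ÷ 44.009 g/mol = 0.041151 mol
mol H = 2 × 0.4941 g H₂O ÷ 18.015 g/mol = 0.054854 mol
mass O = 0.7689 − (0.49426 + 0.055293) = 0.21935 g → mol O = 0.21935 ÷ 15.999 = 0.013710 mol
Divide by the smallest (0.013710 mol): C 3.002, H 4.001, O 1.000
Empirical formula: C3H4O
Empirical-formula mass = 56.06 g/mol; 336 ÷ 56.06 ≈ 6, so the molecular formula is C18H24O6.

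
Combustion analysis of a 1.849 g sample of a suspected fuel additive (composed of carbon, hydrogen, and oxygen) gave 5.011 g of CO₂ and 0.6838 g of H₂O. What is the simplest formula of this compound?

mol C = 5.011 g CO₂ ÷ 44.009 g/mol = 0.11386 mol
mol H = 2 × 0.6838 g H₂O ÷ 18.015 g/mol = 0.075915 mol
mass O = 1.849 − (1.3676 + 0.076522) = 0.40487 g → mol O = 0.40487 ÷ 15.999 = 0.025306 mol
Divide by the smallest (0.025306 mol): C 4.499, H 3.000, O 1.000
Multiplying each by 2 gives whole numbers: C 9.00, H 6.00, O 2.00

C9H6O2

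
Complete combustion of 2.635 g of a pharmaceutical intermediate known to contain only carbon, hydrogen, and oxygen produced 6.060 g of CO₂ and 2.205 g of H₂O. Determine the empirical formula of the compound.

C9H16O3

mol C = 6.060 g CO₂ ÷ 44.009 g/mol = 0.13770 mol
mol H = 2 × 2.205 g H₂O ÷ 18.015 g/mol = 0.24480 mol
mass O = 2.635 − (1.6539 + 0.24675) = 0.73434 g → mol O = 0.73434 ÷ 15.999 = 0.045899 mol
Divide by the smallest (0.045899 mol): C 3.000, H 5.333, O 1.000
Multiplying each by 3 gives whole numbers: C 9.00, H 16.00, O 3.00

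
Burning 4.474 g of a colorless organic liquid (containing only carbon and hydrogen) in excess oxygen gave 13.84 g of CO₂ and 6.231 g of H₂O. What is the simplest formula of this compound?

C5H11

mol C = 13.84 g CO₂ ÷ 44.009 g/mol = 0.31448 mol
mol H = 2 × 6.231 g H₂O ÷ 18.015 g/mol = 0.69176 mol
Divide by the smallest (0.31448 mol): C 1.000, H 2.200
Multiplying each by 5 gives whole numbers: C 5.00, H 11.00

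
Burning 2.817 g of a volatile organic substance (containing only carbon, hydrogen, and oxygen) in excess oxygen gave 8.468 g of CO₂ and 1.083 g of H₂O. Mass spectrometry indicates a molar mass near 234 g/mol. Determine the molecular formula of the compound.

C16H10O2

mol C = 8.468 g CO₂ ÷ 44.009 g/mol = 0.19242 mol
mol H = 2 × 1.083 g H₂O ÷ 18.015 g/mol = 0.12023 mol
mass O = 2.817 − (2.3111 + 0.12120) = 0.38471 g → mol O = 0.38471 ÷ 15.999 = 0.024046 mol
Divide by the smallest (0.024046 mol): C 8.002, H 5.000, O 1.000
Empirical formula: C8H5O
Empirical-formula mass = 117.13 g/mol; 234 ÷ 117.13 ≈ 2, so the molecular formula is C16H10O2.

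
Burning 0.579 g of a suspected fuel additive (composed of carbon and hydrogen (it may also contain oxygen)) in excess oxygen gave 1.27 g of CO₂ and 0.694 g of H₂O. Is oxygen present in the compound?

yes

mol C = 1.27 g CO₂ ÷ 44.009 g/mol = 0.02886 mol
mol H = 2 × 0.694 g H₂O ÷ 18.015 g/mol = 0.07705 mol
C and H account for only 0.4243 g of the 0.579 g sample; the remaining 0.1547 g must be oxygen.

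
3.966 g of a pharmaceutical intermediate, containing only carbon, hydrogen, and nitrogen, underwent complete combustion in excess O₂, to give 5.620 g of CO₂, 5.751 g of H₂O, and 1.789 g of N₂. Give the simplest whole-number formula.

mol C = 5.620 g CO₂ ÷ 44.009 g/mol = 0.12770 mol
mol H = 2 × 5.751 g H₂O ÷ 18.015 g/mol = 0.63847 mol
mol N = 2 × 1.789 g N₂ ÷ 28.014 g/mol = 0.12772 mol
Divide by the smallest (0.12770 mol): C 1.000, H 5.000, N 1.000

CH5N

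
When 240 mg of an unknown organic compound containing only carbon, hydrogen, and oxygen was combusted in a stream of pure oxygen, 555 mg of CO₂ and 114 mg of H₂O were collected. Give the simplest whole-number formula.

C8H8O3

mol C = 0.555 g CO₂ ÷ 44.009 g/mol = 0.01261 mol
mol H = 2 × 0.114 g H₂O ÷ 18.015 g/mol = 0.01266 mol
mass O = 0.240 − (0.1515 + 0.01276) = 0.07577 g → mol O = 0.07577 ÷ 15.999 = 0.004736 mol
Divide by the smallest (0.004736 mol): C 2.663, H 2.672, O 1.000
Multiplying each by 3 gives whole numbers: C 7.99, H 8.02, O 3.00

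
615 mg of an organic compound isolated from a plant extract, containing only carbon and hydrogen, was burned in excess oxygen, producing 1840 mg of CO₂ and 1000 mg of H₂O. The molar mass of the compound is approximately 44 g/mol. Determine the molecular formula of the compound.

C3H8

mol C = 1.84 g CO₂ ÷ 44.009 g/mol = 0.04181 mol
mol H = 2 × 1.00 g H₂O ÷ 18.015 g/mol = 0.1110 mol
Divide by the smallest (0.04181 mol): C 1.000, H 2.655
Multiplying each by 3 gives whole numbers: C 3.00, H 7.97
Empirical formula: C3H8
Empirical-formula mass = 44.10 g/mol; 44 ÷ 44.10 ≈ 1, so the molecular formula is C3H8.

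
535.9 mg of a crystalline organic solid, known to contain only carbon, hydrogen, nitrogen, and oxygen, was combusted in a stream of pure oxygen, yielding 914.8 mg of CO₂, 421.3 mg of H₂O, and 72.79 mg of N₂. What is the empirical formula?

C4H9NO2

mol C = 0.9148 g CO₂ ÷ 44.009 g/mol = 0.020787 mol
mol H = 2 × 0.4213 g H₂O ÷ 18.015 g/mol = 0.046772 mol
mol N = 2 × 0.07279 g N₂ ÷ 28.014 g/mol = 0.0051967 mol
mass O = 0.5359 − (0.24967 + 0.047146 + 0.072790) = 0.16630 g → mol O = 0.16630 ÷ 15.999 = 0.010394 mol
Divide by the smallest (0.0051967 mol): C 4.000, H 9.000, N 1.000, O 2.000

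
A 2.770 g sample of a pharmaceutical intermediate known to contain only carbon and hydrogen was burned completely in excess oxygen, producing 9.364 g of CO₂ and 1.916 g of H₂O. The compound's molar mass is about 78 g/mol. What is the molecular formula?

C6H6

mol C = 9.364 g CO₂ ÷ 44.009 g/mol = 0.21277 mol
mol H = 2 × 1.916 g H₂O ÷ 18.015 g/mol = 0.21271 mol
Divide by the smallest (0.21271 mol): C 1.000, H 1.000
Empirical formula: CH
Empirical-formula mass = 13.02 g/mol; 78 ÷ 13.02 ≈ 6, so the molecular formula is C6H6.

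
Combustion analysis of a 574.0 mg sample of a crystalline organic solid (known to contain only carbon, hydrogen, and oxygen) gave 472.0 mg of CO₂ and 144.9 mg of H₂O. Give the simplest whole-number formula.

mol C = 0.4720 g CO₂ ÷ 44.009 g/mol = 0.010725 mol
mol H = 2 × 0.1449 g H₂O ÷ 18.015 g/mol = 0.016087 mol
mass O = 0.5740 − (0.12882 + 0.016215) = 0.42897 g → mol O = 0.42897 ÷ 15.999 = 0.026812 mol
Divide by the smallest (0.010725 mol): C 1.000, H 1.500, O 2.500
Multiplying each by 2 gives whole numbers: C 2.00, H 3.00, O 5.00

C2H3O5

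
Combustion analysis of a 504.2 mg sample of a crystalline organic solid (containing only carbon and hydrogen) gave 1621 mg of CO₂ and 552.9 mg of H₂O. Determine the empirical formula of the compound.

mol C = 1.621 g CO₂ ÷ 44.009 g/mol = 0.036833 mol
mol H = 2 × 0.5529 g H₂O ÷ 18.015 g/mol = 0.061382 mol
Divide by the smallest (0.036833 mol): C 1.000, H 1.666
Multiplying each by 3 gives whole numbers: C 3.00, H 5.00

C3H5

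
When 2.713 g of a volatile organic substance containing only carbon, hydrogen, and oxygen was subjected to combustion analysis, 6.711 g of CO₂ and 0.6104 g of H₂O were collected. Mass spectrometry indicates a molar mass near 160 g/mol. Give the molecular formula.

C9H4O3

mol C = 6.711 g CO₂ ÷ 44.009 g/mol = 0.15249 mol
mol H = 2 × 0.6104 g H₂O ÷ 18.015 g/mol = 0.067766 mol
mass O = 2.713 − (1.8316 + 0.068308) = 0.81312 g → mol O = 0.81312 ÷ 15.999 = 0.050823 mol
Divide by the smallest (0.050823 mol): C 3.000, H 1.333, O 1.000
Multiplying each by 3 gives whole numbers: C 9.00, H 4.00, O 3.00
Empirical formula: C9H4O3
Empirical-formula mass = 160.13 g/mol; 160 ÷ 160.13 ≈ 1, so the molecular formula is C9H4O3.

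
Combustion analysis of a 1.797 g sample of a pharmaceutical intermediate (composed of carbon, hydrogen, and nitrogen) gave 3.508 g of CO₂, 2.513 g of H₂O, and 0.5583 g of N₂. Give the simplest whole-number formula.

C2H7N

mol C = 3.508 g CO₂ ÷ 44.009 g/mol = 0.079711 mol
mol H = 2 × 2.513 g H₂O ÷ 18.015 g/mol = 0.27899 mol
mol N = 2 × 0.5583 g N₂ ÷ 28.014 g/mol = 0.039859 mol
Divide by the smallest (0.039859 mol): C 2.000, H 6.999, N 1.000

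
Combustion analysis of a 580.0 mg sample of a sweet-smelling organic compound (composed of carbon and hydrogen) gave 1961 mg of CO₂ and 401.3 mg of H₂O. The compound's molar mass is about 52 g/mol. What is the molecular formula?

mol C = 1.961 g CO₂ ÷ 44.009 g/mol = 0.044559 mol
mol H = 2 × 0.4013 g H₂O ÷ 18.015 g/mol = 0.044552 mol
Divide by the smallest (0.044552 mol): C 1.000, H 1.000
Empirical formula: CH
Empirical-formula mass = 13.02 g/mol; 52 ÷ 13.02 ≈ 4, so the molecular formula is C4H4.

C4H4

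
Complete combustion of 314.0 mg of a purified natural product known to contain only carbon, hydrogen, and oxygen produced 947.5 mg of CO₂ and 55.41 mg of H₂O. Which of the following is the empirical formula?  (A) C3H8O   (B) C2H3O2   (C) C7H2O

(C) C7H2O

mol C = 0.9475 g CO₂ ÷ 44.009 g/mol = 0.021530 mol
mol H = 2 × 0.05541 g H₂O ÷ 18.015 g/mol = 0.0061515 mol
mass O = 0.3140 − (0.25859 + 0.0062008) = 0.049206 g → mol O = 0.049206 ÷ 15.999 = 0.0030756 mol
Divide by the smallest (0.0030756 mol): C 7.000, H 2.000, O 1.000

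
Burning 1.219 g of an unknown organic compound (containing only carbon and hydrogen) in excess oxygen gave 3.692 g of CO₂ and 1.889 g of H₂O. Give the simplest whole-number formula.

mol C = 3.692 g CO₂ ÷ 44.009 g/mol = 0.083892 mol
mol H = 2 × 1.889 g H₂O ÷ 18.015 g/mol = 0.20971 mol
Divide by the smallest (0.083892 mol): C 1.000, H 2.500
Multiplying each by 2 gives whole numbers: C 2.00, H 5.00

C2H5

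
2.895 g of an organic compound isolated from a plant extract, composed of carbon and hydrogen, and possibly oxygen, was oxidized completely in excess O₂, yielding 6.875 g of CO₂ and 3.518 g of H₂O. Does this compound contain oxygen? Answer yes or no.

mol C = 6.875 g CO₂ ÷ 44.009 g/mol = 0.15622 mol
mol H = 2 × 3.518 g H₂O ÷ 18.015 g/mol = 0.39056 mol
C and H account for only 2.2700 g of the 2.895 g sample; the remaining 0.62498 g must be oxygen.

yes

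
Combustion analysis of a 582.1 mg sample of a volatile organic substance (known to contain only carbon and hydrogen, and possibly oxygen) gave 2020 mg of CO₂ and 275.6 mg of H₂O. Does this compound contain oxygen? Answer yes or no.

no

mol C = 2.020 g CO₂ ÷ 44.009 g/mol = 0.045900 mol
mol H = 2 × 0.2756 g H₂O ÷ 18.015 g/mol = 0.030597 mol
C and H together account for 0.58214 g — essentially the entire 0.5821 g sample — so the compound contains no oxygen.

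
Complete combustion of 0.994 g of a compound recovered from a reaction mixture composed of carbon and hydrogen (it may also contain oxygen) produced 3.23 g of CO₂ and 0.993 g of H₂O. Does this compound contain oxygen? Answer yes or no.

no

mol C = 3.23 g CO₂ ÷ 44.009 g/mol = 0.07339 mol
mol H = 2 × 0.993 g H₂O ÷ 18.015 g/mol = 0.1102 mol
C and H together account for 0.9927 g — essentially the entire 0.994 g sample — so the compound contains no oxygen.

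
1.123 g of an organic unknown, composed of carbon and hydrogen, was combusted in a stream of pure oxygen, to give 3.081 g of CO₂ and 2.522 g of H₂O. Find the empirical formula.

mol C = 3.081 g CO₂ ÷ 44.009 g/mol = 0.070008 mol
mol H = 2 × 2.522 g H₂O ÷ 18.015 g/mol = 0.27999 mol
Divide by the smallest (0.070008 mol): C 1.000, H 3.999

CH4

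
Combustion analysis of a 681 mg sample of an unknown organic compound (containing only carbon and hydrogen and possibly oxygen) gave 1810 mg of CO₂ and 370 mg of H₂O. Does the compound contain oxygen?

yes

mol C = 1.81 g CO₂ ÷ 44.009 g/mol = 0.04113 mol
mol H = 2 × 0.370 g H₂O ÷ 18.015 g/mol = 0.04108 mol
C and H account for only 0.5354 g of the 0.681 g sample; the remaining 0.1456 g must be oxygen.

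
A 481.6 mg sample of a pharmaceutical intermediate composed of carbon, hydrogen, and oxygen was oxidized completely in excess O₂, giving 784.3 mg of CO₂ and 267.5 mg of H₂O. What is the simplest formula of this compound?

mol C = 0.7843 g CO₂ ÷ 44.009 g/mol = 0.017821 mol
mol H = 2 × 0.2675 g H₂O ÷ 18.015 g/mol = 0.029697 mol
mass O = 0.4816 − (0.21405 + 0.029935) = 0.23761 g → mol O = 0.23761 ÷ 15.999 = 0.014852 mol
Divide by the smallest (0.014852 mol): C 1.200, H 2.000, O 1.000
Multiplying each by 5 gives whole numbers: C 6.00, H 10.00, O 5.00

C6H10O5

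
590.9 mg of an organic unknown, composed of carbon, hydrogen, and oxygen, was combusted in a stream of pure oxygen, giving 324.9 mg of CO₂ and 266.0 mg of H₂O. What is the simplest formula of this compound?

mol C = 0.3249 g CO₂ ÷ 44.009 g/mol = 0.0073826 mol
mol H = 2 × 0.2660 g H₂O ÷ 18.015 g/mol = 0.029531 mol
mass O = 0.5909 − (0.088672 + 0.029767) = 0.47246 g → mol O = 0.47246 ÷ 15.999 = 0.029531 mol
Divide by the smallest (0.0073826 mol): C 1.000, H 4.000, O 4.000

CH4O4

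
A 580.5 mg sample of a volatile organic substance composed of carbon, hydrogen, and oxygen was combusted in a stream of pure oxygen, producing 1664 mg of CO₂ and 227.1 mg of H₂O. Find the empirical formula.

C6H4O

mol C = 1.664 g CO₂ ÷ 44.009 g/mol = 0.037810 mol
mol H = 2 × 0.2271 g H₂O ÷ 18.015 g/mol = 0.025212 mol
mass O = 0.5805 − (0.45414 + 0.025414) = 0.10094 g → mol O = 0.10094 ÷ 15.999 = 0.0063094 mol
Divide by the smallest (0.0063094 mol): C 5.993, H 3.996, O 1.000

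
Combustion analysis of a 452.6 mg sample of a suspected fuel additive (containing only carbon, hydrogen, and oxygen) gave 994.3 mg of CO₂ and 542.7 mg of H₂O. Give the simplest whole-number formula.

C3H8O

mol C = 0.9943 g CO₂ ÷ 44.009 g/mol = 0.022593 mol
mol H = 2 × 0.5427 g H₂O ÷ 18.015 g/mol = 0.060250 mol
mass O = 0.4526 − (0.27137 + 0.060732) = 0.12050 g → mol O = 0.12050 ÷ 15.999 = 0.0075319 mol
Divide by the smallest (0.0075319 mol): C 3.000, H 7.999, O 1.000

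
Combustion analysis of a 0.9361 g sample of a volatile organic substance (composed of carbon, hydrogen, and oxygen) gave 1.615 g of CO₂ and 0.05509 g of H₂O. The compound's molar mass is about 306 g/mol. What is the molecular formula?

C12H2O10

mol C = 1.615 g CO₂ ÷ 44.009 g/mol = 0.036697 mol
mol H = 2 × 0.05509 g H₂O ÷ 18.015 g/mol = 0.0061160 mol
mass O = 0.9361 − (0.44077 + 0.0061649) = 0.48917 g → mol O = 0.48917 ÷ 15.999 = 0.030575 mol
Divide by the smallest (0.0061160 mol): C 6.000, H 1.000, O 4.999
Empirical formula: C6HO5
Empirical-formula mass = 153.07 g/mol; 306 ÷ 153.07 ≈ 2, so the molecular formula is C12H2O10.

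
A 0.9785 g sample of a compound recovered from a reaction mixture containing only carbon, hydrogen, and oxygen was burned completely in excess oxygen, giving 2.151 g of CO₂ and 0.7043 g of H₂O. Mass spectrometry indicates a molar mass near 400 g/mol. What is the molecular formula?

C20H32O8

mol C = 2.151 g CO₂ ÷ 44.009 g/mol = 0.048876 mol
mol H = 2 × 0.7043 g H₂O ÷ 18.015 g/mol = 0.078190 mol
mass O = 0.9785 − (0.58705 + 0.078816) = 0.31263 g → mol O = 0.31263 ÷ 15.999 = 0.019541 mol
Divide by the smallest (0.019541 mol): C 2.501, H 4.001, O 1.000
Multiplying each by 2 gives whole numbers: C 5.00, H 8.00, O 2.00
Empirical formula: C5H8O2
Empirical-formula mass = 100.12 g/mol; 400 ÷ 100.12 ≈ 4, so the molecular formula is C20H32O8.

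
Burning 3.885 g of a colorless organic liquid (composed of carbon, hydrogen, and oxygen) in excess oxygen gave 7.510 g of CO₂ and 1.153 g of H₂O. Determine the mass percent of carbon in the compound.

52.76%

mol C = 7.510 g CO₂ ÷ 44.009 g/mol = 0.17065 mol
mol H = 2 × 1.153 g H₂O ÷ 18.015 g/mol = 0.12800 mol
mass O = 3.885 − (2.0496 + 0.12903) = 1.7063 g → mol O = 1.7063 ÷ 15.999 = 0.10665 mol
mass % C = 2.0496 g ÷ 3.885 g × 100%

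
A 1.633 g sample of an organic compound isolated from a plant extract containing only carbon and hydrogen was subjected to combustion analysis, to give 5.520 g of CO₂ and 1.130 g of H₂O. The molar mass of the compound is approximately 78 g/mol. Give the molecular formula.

C6H6

mol C = 5.520 g CO₂ ÷ 44.009 g/mol = 0.12543 mol
mol H = 2 × 1.130 g H₂O ÷ 18.015 g/mol = 0.12545 mol
Divide by the smallest (0.12543 mol): C 1.000, H 1.000
Empirical formula: CH
Empirical-formula mass = 13.02 g/mol; 78 ÷ 13.02 ≈ 6, so the molecular formula is C6H6.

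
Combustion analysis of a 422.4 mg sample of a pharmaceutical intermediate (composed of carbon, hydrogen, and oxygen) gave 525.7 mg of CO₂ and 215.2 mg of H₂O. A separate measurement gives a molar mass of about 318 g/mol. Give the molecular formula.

C9H18O12

mol C = 0.5257 g CO₂ ÷ 44.009 g/mol = 0.011945 mol
mol H = 2 × 0.2152 g H₂O ÷ 18.015 g/mol = 0.023891 mol
mass O = 0.4224 − (0.14347 + 0.024082) = 0.25484 g → mol O = 0.25484 ÷ 15.999 = 0.015929 mol
Divide by the smallest (0.011945 mol): C 1.000, H 2.000, O 1.333
Multiplying each by 3 gives whole numbers: C 3.00, H 6.00, O 4.00
Empirical formula: C3H6O4
Empirical-formula mass = 106.08 g/mol; 318 ÷ 106.08 ≈ 3, so the molecular formula is C9H18O12.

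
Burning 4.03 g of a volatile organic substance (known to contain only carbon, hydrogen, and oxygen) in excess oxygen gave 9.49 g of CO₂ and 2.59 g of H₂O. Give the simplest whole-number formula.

C3H4O

mol C = 9.49 g CO₂ ÷ 44.009 g/mol = 0.2156 mol
mol H = 2 × 2.59 g H₂O ÷ 18.015 g/mol = 0.2875 mol
mass O = 4.03 − (2.590 + 0.2898) = 1.150 g → mol O = 1.150 ÷ 15.999 = 0.07189 mol
Divide by the smallest (0.07189 mol): C 3.000, H 4.000, O 1.000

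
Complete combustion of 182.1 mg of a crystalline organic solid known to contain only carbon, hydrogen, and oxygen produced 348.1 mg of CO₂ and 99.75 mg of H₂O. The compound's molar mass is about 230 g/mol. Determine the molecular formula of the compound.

mol C = 0.3481 g CO₂ ÷ 44.009 g/mol = 0.0079097 mol
mol H = 2 × 0.09975 g H₂O ÷ 18.015 g/mol = 0.011074 mol
mass O = 0.1821 − (0.095004 + 0.011163) = 0.075933 g → mol O = 0.075933 ÷ 15.999 = 0.0047461 mol
Divide by the smallest (0.0047461 mol): C 1.667, H 2.333, O 1.000
Multiplying each by 3 gives whole numbers: C 5.00, H 7.00, O 3.00
Empirical formula: C5H7O3
Empirical-formula mass = 115.11 g/mol; 230 ÷ 115.11 ≈ 2, so the molecular formula is C10H14O6.

C10H14O6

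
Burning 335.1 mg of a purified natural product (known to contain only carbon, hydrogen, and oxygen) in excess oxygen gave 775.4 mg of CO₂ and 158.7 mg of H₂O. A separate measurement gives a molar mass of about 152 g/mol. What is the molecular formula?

C8H8O3

mol C = 0.7754 g CO₂ ÷ 44.009 g/mol = 0.017619 mol
mol H = 2 × 0.1587 g H₂O ÷ 18.015 g/mol = 0.017619 mol
mass O = 0.3351 − (0.21162 + 0.017760) = 0.10572 g → mol O = 0.10572 ÷ 15.999 = 0.0066077 mol
Divide by the smallest (0.0066077 mol): C 2.666, H 2.666, O 1.000
Multiplying each by 3 gives whole numbers: C 8.00, H 8.00, O 3.00
Empirical formula: C8H8O3
Empirical-formula mass = 152.15 g/mol; 152 ÷ 152.15 ≈ 1, so the molecular formula is C8H8O3.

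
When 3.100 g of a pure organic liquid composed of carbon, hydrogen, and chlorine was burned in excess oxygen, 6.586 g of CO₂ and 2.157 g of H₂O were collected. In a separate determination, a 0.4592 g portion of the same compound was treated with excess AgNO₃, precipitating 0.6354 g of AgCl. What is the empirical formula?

mol C = 6.586 g CO₂ ÷ 44.009 g/mol = 0.14965 mol
mol H = 2 × 2.157 g H₂O ÷ 18.015 g/mol = 0.23947 mol
From the AgCl data: mol Cl per gram of compound = (0.6354 ÷ 143.318) ÷ 0.4592 = 0.0096548 mol/g, so in the 3.100 g combustion sample mol Cl = 0.029930 mol
Divide by the smallest (0.029930 mol): C 5.000, H 8.001, Cl 1.000

C5H8Cl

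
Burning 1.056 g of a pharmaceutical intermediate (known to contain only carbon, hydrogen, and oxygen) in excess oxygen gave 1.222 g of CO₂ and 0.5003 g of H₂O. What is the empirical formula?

mol C = 1.222 g CO₂ ÷ 44.009 g/mol = 0.027767 mol
mol H = 2 × 0.5003 g H₂O ÷ 18.015 g/mol = 0.055543 mol
mass O = 1.056 − (0.33351 + 0.055987) = 0.66650 g → mol O = 0.66650 ÷ 15.999 = 0.041659 mol
Divide by the smallest (0.027767 mol): C 1.000, H 2.000, O 1.500
Multiplying each by 2 gives whole numbers: C 2.00, H 4.00, O 3.00

C2H4O3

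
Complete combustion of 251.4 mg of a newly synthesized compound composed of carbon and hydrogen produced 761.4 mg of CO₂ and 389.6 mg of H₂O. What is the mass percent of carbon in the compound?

82.66%

mol C = 0.7614 g CO₂ ÷ 44.009 g/mol = 0.017301 mol
mol H = 2 × 0.3896 g H₂O ÷ 18.015 g/mol = 0.043253 mol
mass % C = 0.20780 g ÷ 0.2514 g × 100%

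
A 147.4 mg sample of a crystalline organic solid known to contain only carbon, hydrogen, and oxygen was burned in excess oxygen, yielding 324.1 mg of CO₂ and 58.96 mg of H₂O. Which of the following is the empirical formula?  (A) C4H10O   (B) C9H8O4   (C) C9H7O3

(B) C9H8O4

mol C = 0.3241 g CO₂ ÷ 44.009 g/mol = 0.0073644 mol
mol H = 2 × 0.05896 g H₂O ÷ 18.015 g/mol = 0.0065457 mol
mass O = 0.1474 − (0.088454 + 0.0065980) = 0.052348 g → mol O = 0.052348 ÷ 15.999 = 0.0032720 mol
Divide by the smallest (0.0032720 mol): C 2.251, H 2.001, O 1.000
Multiplying each by 4 gives whole numbers: C 9.00, H 8.00, O 4.00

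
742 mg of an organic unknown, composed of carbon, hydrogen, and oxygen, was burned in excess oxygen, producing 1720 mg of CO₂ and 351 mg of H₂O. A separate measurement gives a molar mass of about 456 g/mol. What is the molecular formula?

C24H24O9

mol C = 1.72 g CO₂ ÷ 44.009 g/mol = 0.03908 mol
mol H = 2 × 0.351 g H₂O ÷ 18.015 g/mol = 0.03897 mol
mass O = 0.742 − (0.4694 + 0.03928) = 0.2333 g → mol O = 0.2333 ÷ 15.999 = 0.01458 mol
Divide by the smallest (0.01458 mol): C 2.680, H 2.672, O 1.000
Multiplying each by 3 gives whole numbers: C 8.04, H 8.02, O 3.00
Empirical formula: C8H8O3
Empirical-formula mass = 152.15 g/mol; 456 ÷ 152.15 ≈ 3, so the molecular formula is C24H24O9.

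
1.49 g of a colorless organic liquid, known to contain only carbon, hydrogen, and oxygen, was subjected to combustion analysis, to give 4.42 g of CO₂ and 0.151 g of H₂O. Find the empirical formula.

C6HO

mol C = 4.42 g CO₂ ÷ 44.009 g/mol = 0.1004 mol
mol H = 2 × 0.151 g H₂O ÷ 18.015 g/mol = 0.01676 mol
mass O = 1.49 − (1.206 + 0.01690) = 0.2668 g → mol O = 0.2668 ÷ 15.999 = 0.01668 mol
Divide by the smallest (0.01668 mol): C 6.023, H 1.005, O 1.000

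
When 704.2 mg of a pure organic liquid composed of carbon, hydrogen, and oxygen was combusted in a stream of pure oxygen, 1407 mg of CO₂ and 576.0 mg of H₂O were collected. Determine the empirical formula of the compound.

C2H4O

mol C = 1.407 g CO₂ ÷ 44.009 g/mol = 0.031971 mol
mol H = 2 × 0.5760 g H₂O ÷ 18.015 g/mol = 0.063947 mol
mass O = 0.7042 − (0.38400 + 0.064458) = 0.25574 g → mol O = 0.25574 ÷ 15.999 = 0.015985 mol
Divide by the smallest (0.015985 mol): C 2.000, H 4.000, O 1.000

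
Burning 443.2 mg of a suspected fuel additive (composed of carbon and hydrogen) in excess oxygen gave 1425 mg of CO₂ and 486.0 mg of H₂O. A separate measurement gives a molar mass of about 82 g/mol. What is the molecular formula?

C6H10

mol C = 1.425 g CO₂ ÷ 44.009 g/mol = 0.032380 mol
mol H = 2 × 0.4860 g H₂O ÷ 18.015 g/mol = 0.053955 mol
Divide by the smallest (0.032380 mol): C 1.000, H 1.666
Multiplying each by 3 gives whole numbers: C 3.00, H 5.00
Empirical formula: C3H5
Empirical-formula mass = 41.07 g/mol; 82 ÷ 41.07 ≈ 2, so the molecular formula is C6H10.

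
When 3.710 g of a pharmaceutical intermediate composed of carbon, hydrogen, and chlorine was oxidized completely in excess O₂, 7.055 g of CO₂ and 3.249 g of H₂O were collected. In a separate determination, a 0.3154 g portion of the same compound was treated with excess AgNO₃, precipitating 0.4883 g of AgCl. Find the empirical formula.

mol C = 7.055 g CO₂ ÷ 44.009 g/mol = 0.16031 mol
mol H = 2 × 3.249 g H₂O ÷ 18.015 g/mol = 0.36070 mol
From the AgCl data: mol Cl per gram of compound = (0.4883 ÷ 143.318) ÷ 0.3154 = 0.010803 mol/g, so in the 3.710 g combustion sample mol Cl = 0.040077 mol
Divide by the smallest (0.040077 mol): C 4.000, H 9.000, Cl 1.000

C4H9Cl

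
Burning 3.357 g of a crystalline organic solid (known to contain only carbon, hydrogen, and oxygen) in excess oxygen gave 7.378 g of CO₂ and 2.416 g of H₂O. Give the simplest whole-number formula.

mol C = 7.378 g CO₂ ÷ 44.009 g/mol = 0.16765 mol
mol H = 2 × 2.416 g H₂O ÷ 18.015 g/mol = 0.26822 mol
mass O = 3.357 − (2.0136 + 0.27037) = 1.0730 g → mol O = 1.0730 ÷ 15.999 = 0.067068 mol
Divide by the smallest (0.067068 mol): C 2.500, H 3.999, O 1.000
Multiplying each by 2 gives whole numbers: C 5.00, H 8.00, O 2.00

C5H8O2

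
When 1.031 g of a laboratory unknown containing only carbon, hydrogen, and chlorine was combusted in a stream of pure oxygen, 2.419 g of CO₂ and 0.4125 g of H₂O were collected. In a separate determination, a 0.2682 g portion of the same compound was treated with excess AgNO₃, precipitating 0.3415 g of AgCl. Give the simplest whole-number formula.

mol C = 2.419 g CO₂ ÷ 44.009 g/mol = 0.054966 mol
mol H = 2 × 0.4125 g H₂O ÷ 18.015 g/mol = 0.045795 mol
From the AgCl data: mol Cl per gram of compound = (0.3415 ÷ 143.318) ÷ 0.2682 = 0.0088845 mol/g, so in the 1.031 g combustion sample mol Cl = 0.0091599 mol
Divide by the smallest (0.0091599 mol): C 6.001, H 5.000, Cl 1.000

C6H5Cl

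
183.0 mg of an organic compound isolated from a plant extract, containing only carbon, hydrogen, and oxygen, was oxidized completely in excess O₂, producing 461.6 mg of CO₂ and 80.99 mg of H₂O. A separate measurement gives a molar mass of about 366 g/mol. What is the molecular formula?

C21H18O6

mol C = 0.4616 g CO₂ ÷ 44.009 g/mol = 0.010489 mol
mol H = 2 × 0.08099 g H₂O ÷ 18.015 g/mol = 0.0089914 mol
mass O = 0.1830 − (0.12598 + 0.0090633) = 0.047956 g → mol O = 0.047956 ÷ 15.999 = 0.0029974 mol
Divide by the smallest (0.0029974 mol): C 3.499, H 3.000, O 1.000
Multiplying each by 2 gives whole numbers: C 7.00, H 6.00, O 2.00
Empirical formula: C7H6O2
Empirical-formula mass = 122.12 g/mol; 366 ÷ 122.12 ≈ 3, so the molecular formula is C21H18O6.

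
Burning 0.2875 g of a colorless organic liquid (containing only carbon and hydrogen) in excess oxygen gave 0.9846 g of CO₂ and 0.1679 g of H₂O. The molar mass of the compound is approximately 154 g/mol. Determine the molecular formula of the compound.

C12H10

mol C = 0.9846 g CO₂ ÷ 44.009 g/mol = 0.022373 mol
mol H = 2 × 0.1679 g H₂O ÷ 18.015 g/mol = 0.018640 mol
Divide by the smallest (0.018640 mol): C 1.200, H 1.000
Multiplying each by 5 gives whole numbers: C 6.00, H 5.00
Empirical formula: C6H5
Empirical-formula mass = 77.11 g/mol; 154 ÷ 77.11 ≈ 2, so the molecular formula is C12H10.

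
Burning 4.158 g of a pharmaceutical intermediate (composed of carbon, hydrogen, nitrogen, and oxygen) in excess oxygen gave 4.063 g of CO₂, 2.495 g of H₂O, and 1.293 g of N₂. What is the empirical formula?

mol C = 4.063 g CO₂ ÷ 44.009 g/mol = 0.092322 mol
mol H = 2 × 2.495 g H₂O ÷ 18.015 g/mol = 0.27699 mol
mol N = 2 × 1.293 g N₂ ÷ 28.014 g/mol = 0.092311 mol
mass O = 4.158 − (1.1089 + 0.27921 + 1.2930) = 1.4769 g → mol O = 1.4769 ÷ 15.999 = 0.092313 mol
Divide by the smallest (0.092311 mol): C 1.000, H 3.001, N 1.000, O 1.000

CH3NO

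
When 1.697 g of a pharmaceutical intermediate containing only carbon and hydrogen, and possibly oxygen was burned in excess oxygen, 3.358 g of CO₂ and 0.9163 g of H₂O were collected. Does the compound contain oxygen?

mol C = 3.358 g CO₂ ÷ 44.009 g/mol = 0.076303 mol
mol H = 2 × 0.9163 g H₂O ÷ 18.015 g/mol = 0.10173 mol
C and H account for only 1.0190 g of the 1.697 g sample; the remaining 0.67799 g must be oxygen.

yes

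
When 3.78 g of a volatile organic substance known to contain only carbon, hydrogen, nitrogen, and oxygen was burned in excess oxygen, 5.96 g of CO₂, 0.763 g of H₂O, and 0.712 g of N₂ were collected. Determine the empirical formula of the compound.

mol C = 5.96 g CO₂ ÷ 44.009 g/mol = 0.1354 mol
mol H = 2 × 0.763 g H₂O ÷ 18.015 g/mol = 0.08471 mol
mol N = 2 × 0.712 g N₂ ÷ 28.014 g/mol = 0.05083 mol
mass O = 3.78 − (1.627 + 0.08538 + 0.7120) = 1.356 g → mol O = 1.356 ÷ 15.999 = 0.08476 mol
Divide by the smallest (0.05083 mol): C 2.664, H 1.666, N 1.000, O 1.667
Multiplying each by 3 gives whole numbers: C 7.99, H 5.00, N 3.00, O 5.00

C8H5N3O5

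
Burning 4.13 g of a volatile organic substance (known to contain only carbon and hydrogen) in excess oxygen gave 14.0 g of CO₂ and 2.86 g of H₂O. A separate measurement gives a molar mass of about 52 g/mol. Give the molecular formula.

C4H4

mol C = 14.0 g CO₂ ÷ 44.009 g/mol = 0.3181 mol
mol H = 2 × 2.86 g H₂O ÷ 18.015 g/mol = 0.3175 mol
Divide by the smallest (0.3175 mol): C 1.002, H 1.000
Empirical formula: CH
Empirical-formula mass = 13.02 g/mol; 52 ÷ 13.02 ≈ 4, so the molecular formula is C4H4.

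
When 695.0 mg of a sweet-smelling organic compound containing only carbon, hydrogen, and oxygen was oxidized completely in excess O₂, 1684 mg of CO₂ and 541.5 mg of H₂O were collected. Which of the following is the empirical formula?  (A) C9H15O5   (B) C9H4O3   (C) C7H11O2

mol C = 1.684 g CO₂ ÷ 44.009 g/mol = 0.038265 mol
mol H = 2 × 0.5415 g H₂O ÷ 18.015 g/mol = 0.060117 mol
mass O = 0.6950 − (0.45960 + 0.060598) = 0.17480 g → mol O = 0.17480 ÷ 15.999 = 0.010926 mol
Divide by the smallest (0.010926 mol): C 3.502, H 5.502, O 1.000
Multiplying each by 2 gives whole numbers: C 7.00, H 11.00, O 2.00

(C) C7H11O2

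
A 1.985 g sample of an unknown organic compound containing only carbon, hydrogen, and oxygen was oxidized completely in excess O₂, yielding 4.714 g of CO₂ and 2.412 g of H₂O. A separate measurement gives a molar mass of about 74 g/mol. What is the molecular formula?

mol C = 4.714 g CO₂ ÷ 44.009 g/mol = 0.10711 mol
mol H = 2 × 2.412 g H₂O ÷ 18.015 g/mol = 0.26778 mol
mass O = 1.985 − (1.2866 + 0.26992) = 0.42853 g → mol O = 0.42853 ÷ 15.999 = 0.026785 mol
Divide by the smallest (0.026785 mol): C 3.999, H 9.997, O 1.000
Empirical formula: C4H10O
Empirical-formula mass = 74.12 g/mol; 74 ÷ 74.12 ≈ 1, so the molecular formula is C4H10O.

C4H10O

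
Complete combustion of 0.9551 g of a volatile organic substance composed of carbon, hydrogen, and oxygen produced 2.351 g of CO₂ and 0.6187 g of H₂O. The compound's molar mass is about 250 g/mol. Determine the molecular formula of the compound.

C14H18O4

mol C = 2.351 g CO₂ ÷ 44.009 g/mol = 0.053421 mol
mol H = 2 × 0.6187 g H₂O ÷ 18.015 g/mol = 0.068687 mol
mass O = 0.9551 − (0.64164 + 0.069237) = 0.24422 g → mol O = 0.24422 ÷ 15.999 = 0.015265 mol
Divide by the smallest (0.015265 mol): C 3.500, H 4.500, O 1.000
Multiplying each by 2 gives whole numbers: C 7.00, H 9.00, O 2.00
Empirical formula: C7H9O2
Empirical-formula mass = 125.15 g/mol; 250 ÷ 125.15 ≈ 2, so the molecular formula is C14H18O4.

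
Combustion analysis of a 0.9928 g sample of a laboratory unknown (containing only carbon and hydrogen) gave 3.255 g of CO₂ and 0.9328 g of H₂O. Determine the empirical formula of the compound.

mol C = 3.255 g CO₂ ÷ 44.009 g/mol = 0.073962 mol
mol H = 2 × 0.9328 g H₂O ÷ 18.015 g/mol = 0.10356 mol
Divide by the smallest (0.073962 mol): C 1.000, H 1.400
Multiplying each by 5 gives whole numbers: C 5.00, H 7.00

C5H7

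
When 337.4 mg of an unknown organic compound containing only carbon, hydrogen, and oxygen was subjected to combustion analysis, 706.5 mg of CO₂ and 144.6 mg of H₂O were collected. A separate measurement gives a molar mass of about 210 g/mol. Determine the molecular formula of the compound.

C10H10O5

mol C = 0.7065 g CO₂ ÷ 44.009 g/mol = 0.016054 mol
mol H = 2 × 0.1446 g H₂O ÷ 18.015 g/mol = 0.016053 mol
mass O = 0.3374 − (0.19282 + 0.016182) = 0.12840 g → mol O = 0.12840 ÷ 15.999 = 0.0080255 mol
Divide by the smallest (0.0080255 mol): C 2.000, H 2.000, O 1.000
Empirical formula: C2H2O
Empirical-formula mass = 42.04 g/mol; 210 ÷ 42.04 ≈ 5, so the molecular formula is C10H10O5.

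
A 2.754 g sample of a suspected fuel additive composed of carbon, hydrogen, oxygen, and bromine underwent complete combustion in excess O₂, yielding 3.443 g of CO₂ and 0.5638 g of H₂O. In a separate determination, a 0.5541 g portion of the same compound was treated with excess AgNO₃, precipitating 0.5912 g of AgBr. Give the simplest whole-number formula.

mol C = 3.443 g CO₂ ÷ 44.009 g/mol = 0.078234 mol
mol H = 2 × 0.5638 g H₂O ÷ 18.015 g/mol = 0.062592 mol
From the AgBr data: mol Br per gram of compound = (0.5912 ÷ 187.772) ÷ 0.5541 = 0.0056822 mol/g, so in the 2.754 g combustion sample mol Br = 0.015649 mol
mass O = 2.754 − (0.93967 + 0.063093 + 1.2504) = 0.50084 g → mol O = 0.50084 ÷ 15.999 = 0.031305 mol
Divide by the smallest (0.015649 mol): C 4.999, H 4.000, Br 1.000, O 2.000

C5H4BrO2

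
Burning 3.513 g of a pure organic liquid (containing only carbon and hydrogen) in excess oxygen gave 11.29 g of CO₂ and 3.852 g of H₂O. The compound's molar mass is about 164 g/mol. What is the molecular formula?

mol C = 11.29 g CO₂ ÷ 44.009 g/mol = 0.25654 mol
mol H = 2 × 3.852 g H₂O ÷ 18.015 g/mol = 0.42764 mol
Divide by the smallest (0.25654 mol): C 1.000, H 1.667
Multiplying each by 3 gives whole numbers: C 3.00, H 5.00
Empirical formula: C3H5
Empirical-formula mass = 41.07 g/mol; 164 ÷ 41.07 ≈ 4, so the molecular formula is C12H20.

C12H20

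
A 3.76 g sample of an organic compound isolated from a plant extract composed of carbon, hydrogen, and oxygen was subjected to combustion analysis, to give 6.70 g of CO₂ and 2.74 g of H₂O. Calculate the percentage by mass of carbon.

48.6%

mol C = 6.70 g CO₂ ÷ 44.009 g/mol = 0.1522 mol
mol H = 2 × 2.74 g H₂O ÷ 18.015 g/mol = 0.3042 mol
mass O = 3.76 − (1.829 + 0.3066) = 1.625 g → mol O = 1.625 ÷ 15.999 = 0.1016 mol
mass % C = 1.829 g ÷ 3.76 g × 100%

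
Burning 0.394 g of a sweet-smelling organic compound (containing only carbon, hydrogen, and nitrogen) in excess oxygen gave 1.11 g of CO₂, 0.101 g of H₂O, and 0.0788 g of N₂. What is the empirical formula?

C9H4N2

mol C = 1.11 g CO₂ ÷ 44.009 g/mol = 0.02522 mol
mol H = 2 × 0.101 g H₂O ÷ 18.015 g/mol = 0.01121 mol
mol N = 2 × 0.0788 g N₂ ÷ 28.014 g/mol = 0.005626 mol
Divide by the smallest (0.005626 mol): C 4.483, H 1.993, N 1.000
Multiplying each by 2 gives whole numbers: C 8.97, H 3.99, N 2.00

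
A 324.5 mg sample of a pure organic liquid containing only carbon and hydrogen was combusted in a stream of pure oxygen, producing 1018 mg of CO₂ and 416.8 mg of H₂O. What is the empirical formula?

CH2

mol C = 1.018 g CO₂ ÷ 44.009 g/mol = 0.023132 mol
mol H = 2 × 0.4168 g H₂O ÷ 18.015 g/mol = 0.046273 mol
Divide by the smallest (0.023132 mol): C 1.000, H 2.000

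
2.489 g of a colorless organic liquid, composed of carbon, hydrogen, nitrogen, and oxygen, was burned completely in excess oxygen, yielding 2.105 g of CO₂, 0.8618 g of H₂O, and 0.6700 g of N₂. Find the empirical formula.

mol C = 2.105 g CO₂ ÷ 44.009 g/mol = 0.047831 mol
mol H = 2 × 0.8618 g H₂O ÷ 18.015 g/mol = 0.095676 mol
mol N = 2 × 0.6700 g N₂ ÷ 28.014 g/mol = 0.047833 mol
mass O = 2.489 − (0.57450 + 0.096441 + 0.67000) = 1.1481 g → mol O = 1.1481 ÷ 15.999 = 0.071758 mol
Divide by the smallest (0.047831 mol): C 1.000, H 2.000, N 1.000, O 1.500
Multiplying each by 2 gives whole numbers: C 2.00, H 4.00, N 2.00, O 3.00

C2H4N2O3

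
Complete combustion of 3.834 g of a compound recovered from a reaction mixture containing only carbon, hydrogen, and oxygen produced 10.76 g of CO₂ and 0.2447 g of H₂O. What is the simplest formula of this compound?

mol C = 10.76 g CO₂ ÷ 44.009 g/mol = 0.24450 mol
mol H = 2 × 0.2447 g H₂O ÷ 18.015 g/mol = 0.027166 mol
mass O = 3.834 − (2.9366 + 0.027384) = 0.86998 g → mol O = 0.86998 ÷ 15.999 = 0.054377 mol
Divide by the smallest (0.027166 mol): C 9.000, H 1.000, O 2.002

C9HO2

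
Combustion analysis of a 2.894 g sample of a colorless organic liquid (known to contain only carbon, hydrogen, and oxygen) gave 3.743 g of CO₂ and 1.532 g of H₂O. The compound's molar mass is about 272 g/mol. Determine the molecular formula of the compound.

C8H16O10

mol C = 3.743 g CO₂ ÷ 44.009 g/mol = 0.085051 mol
mol H = 2 × 1.532 g H₂O ÷ 18.015 g/mol = 0.17008 mol
mass O = 2.894 − (1.0215 + 0.17144) = 1.7010 g → mol O = 1.7010 ÷ 15.999 = 0.10632 mol
Divide by the smallest (0.085051 mol): C 1.000, H 2.000, O 1.250
Multiplying each by 4 gives whole numbers: C 4.00, H 8.00, O 5.00
Empirical formula: C4H8O5
Empirical-formula mass = 136.10 g/mol; 272 ÷ 136.10 ≈ 2, so the molecular formula is C8H16O10.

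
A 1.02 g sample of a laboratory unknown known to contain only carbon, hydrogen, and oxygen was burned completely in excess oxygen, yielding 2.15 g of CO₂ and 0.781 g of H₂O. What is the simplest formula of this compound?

mol C = 2.15 g CO₂ ÷ 44.009 g/mol = 0.04885 mol
mol H = 2 × 0.781 g H₂O ÷ 18.015 g/mol = 0.08671 mol
mass O = 1.02 − (0.5868 + 0.08740) = 0.3458 g → mol O = 0.3458 ÷ 15.999 = 0.02162 mol
Divide by the smallest (0.02162 mol): C 2.260, H 4.011, O 1.000
Multiplying each by 4 gives whole numbers: C 9.04, H 16.05, O 4.00

C9H16O4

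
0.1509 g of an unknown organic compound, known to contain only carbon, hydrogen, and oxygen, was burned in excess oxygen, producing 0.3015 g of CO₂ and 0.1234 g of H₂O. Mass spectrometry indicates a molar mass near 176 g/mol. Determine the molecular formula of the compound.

mol C = 0.3015 g CO₂ ÷ 44.009 g/mol = 0.0068509 mol
mol H = 2 × 0.1234 g H₂O ÷ 18.015 g/mol = 0.013700 mol
mass O = 0.1509 − (0.082286 + 0.013809) = 0.054805 g → mol O = 0.054805 ÷ 15.999 = 0.0034255 mol
Divide by the smallest (0.0034255 mol): C 2.000, H 3.999, O 1.000
Empirical formula: C2H4O
Empirical-formula mass = 44.05 g/mol; 176 ÷ 44.05 ≈ 4, so the molecular formula is C8H16O4.

C8H16O4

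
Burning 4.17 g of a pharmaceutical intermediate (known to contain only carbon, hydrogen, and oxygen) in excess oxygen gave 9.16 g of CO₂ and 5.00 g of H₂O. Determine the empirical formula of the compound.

C3H8O

mol C = 9.16 g CO₂ ÷ 44.009 g/mol = 0.2081 mol
mol H = 2 × 5.00 g H₂O ÷ 18.015 g/mol = 0.5551 mol
mass O = 4.17 − (2.500 + 0.5595) = 1.111 g → mol O = 1.111 ÷ 15.999 = 0.06941 mol
Divide by the smallest (0.06941 mol): C 2.999, H 7.997, O 1.000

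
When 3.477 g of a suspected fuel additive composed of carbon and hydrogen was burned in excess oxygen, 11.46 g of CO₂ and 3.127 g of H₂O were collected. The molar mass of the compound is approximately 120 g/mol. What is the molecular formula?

C9H12

mol C = 11.46 g CO₂ ÷ 44.009 g/mol = 0.26040 mol
mol H = 2 × 3.127 g H₂O ÷ 18.015 g/mol = 0.34716 mol
Divide by the smallest (0.26040 mol): C 1.000, H 1.333
Multiplying each by 3 gives whole numbers: C 3.00, H 4.00
Empirical formula: C3H4
Empirical-formula mass = 40.06 g/mol; 120 ÷ 40.06 ≈ 3, so the molecular formula is C9H12.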